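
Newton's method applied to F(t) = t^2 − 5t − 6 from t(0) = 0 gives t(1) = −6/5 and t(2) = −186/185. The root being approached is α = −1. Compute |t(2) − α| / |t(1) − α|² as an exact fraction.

t(1) − α = −6/5 − (−1) = −6/5 + 1 = −1/5, so |t(1) − α| = 1/5.
t(2) − α = −186/185 − (−1) = −186/185 + 1 = −1/185, so |t(2) − α| = 1/185.
|t(1) − α|² = 1/25.
Ratio = (1/185) / (1/25) = 5/37.

5/37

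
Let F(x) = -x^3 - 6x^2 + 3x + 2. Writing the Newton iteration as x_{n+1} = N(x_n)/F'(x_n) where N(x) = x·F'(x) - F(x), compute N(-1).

-6

F'(x) = -3x^2 - 12x + 3.
N(x) = x·F'(x) - F(x) = x·(-3x^2 - 12x + 3) - (-x^3 - 6x^2 + 3x + 2) = -2x^3 - 6x^2 - 2.
N(-1) = -6.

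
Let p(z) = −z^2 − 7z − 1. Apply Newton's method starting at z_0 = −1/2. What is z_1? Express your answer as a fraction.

p'(z) = −2z − 7.
p(−1/2) = 9/4, p'(−1/2) = −6, so z_1 = (−1/2) − (9/4)/(−6) = −1/8.

−1/8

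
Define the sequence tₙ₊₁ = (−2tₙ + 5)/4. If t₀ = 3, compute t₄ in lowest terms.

31/32

t₁ = (−2·3 + 5)/4 = −1/4.
t₂ = (−2·(−1/4) + 5)/4 = 11/8.
t₃ = (−2·(11/8) + 5)/4 = 9/16.
t₄ = (−2·(9/16) + 5)/4 = 31/32.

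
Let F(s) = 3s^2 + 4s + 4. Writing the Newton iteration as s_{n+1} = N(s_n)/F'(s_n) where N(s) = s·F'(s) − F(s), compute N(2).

F'(s) = 6s + 4.
N(s) = s·F'(s) − F(s) = s·(6s + 4) − (3s^2 + 4s + 4) = 3s^2 − 4.
N(2) = 8.

8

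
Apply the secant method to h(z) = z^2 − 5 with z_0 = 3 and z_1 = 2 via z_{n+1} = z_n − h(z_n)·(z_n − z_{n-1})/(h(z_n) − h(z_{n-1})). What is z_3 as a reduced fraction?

47/21

h(3) = 4, h(2) = −1. z_2 = 2 − (−1)·(2 − 3)/((−1) − 4) = 11/5.
h(2) = −1, h(11/5) = −4/25. z_3 = (11/5) − (−4/25)·((11/5) − 2)/((−4/25) − (−1)) = 47/21.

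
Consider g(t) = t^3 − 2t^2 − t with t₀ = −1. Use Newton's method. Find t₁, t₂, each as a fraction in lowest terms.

g'(t) = 3t^2 − 4t − 1.
g(−1) = −2, g'(−1) = 6, so t₁ = (−1) − (−2)/6 = −2/3.
g(−2/3) = −14/27, g'(−2/3) = 3, so t₂ = (−2/3) − (−14/27)/3 = −40/81.

t₁ = −2/3, t₂ = −40/81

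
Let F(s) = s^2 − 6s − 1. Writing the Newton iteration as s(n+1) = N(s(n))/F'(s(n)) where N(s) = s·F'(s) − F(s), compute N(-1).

F'(s) = 2s − 6.
N(s) = s·F'(s) − F(s) = s·(2s − 6) − (s^2 − 6s − 1) = s^2 + 1.
N(-1) = 2.

2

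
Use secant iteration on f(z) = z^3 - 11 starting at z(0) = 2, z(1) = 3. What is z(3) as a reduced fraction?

16025/7267

f(2) = -3, f(3) = 16. z(2) = 3 - 16·(3 - 2)/(16 - (-3)) = 41/19.
f(3) = 16, f(41/19) = -6528/6859. z(3) = (41/19) - (-6528/6859)·((41/19) - 3)/((-6528/6859) - 16) = 16025/7267.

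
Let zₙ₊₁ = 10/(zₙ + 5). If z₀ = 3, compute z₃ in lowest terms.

50/33

z₁ = 10/(3 + 5) = 5/4.
z₂ = 10/(5/4 + 5) = 8/5.
z₃ = 10/(8/5 + 5) = 50/33.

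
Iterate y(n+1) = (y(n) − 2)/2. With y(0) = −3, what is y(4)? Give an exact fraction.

−33/16

y(1) = ((−3) − 2)/2 = −5/2.
y(2) = ((−5/2) − 2)/2 = −9/4.
y(3) = ((−9/4) − 2)/2 = −17/8.
y(4) = ((−17/8) − 2)/2 = −33/16.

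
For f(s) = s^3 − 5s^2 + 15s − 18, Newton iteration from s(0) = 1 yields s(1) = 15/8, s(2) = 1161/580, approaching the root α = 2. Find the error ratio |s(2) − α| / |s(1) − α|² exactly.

16/145

s(1) − α = 15/8 − 2 = −1/8, so |s(1) − α| = 1/8.
s(2) − α = 1161/580 − 2 = 1/580, so |s(2) − α| = 1/580.
|s(1) − α|² = 1/64.
Ratio = (1/580) / (1/64) = 16/145.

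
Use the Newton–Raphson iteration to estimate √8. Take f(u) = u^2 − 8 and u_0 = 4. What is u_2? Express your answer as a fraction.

f'(u) = 2u.
f(4) = 8, f'(4) = 8, so u_1 = 4 − 8/8 = 3.
f(3) = 1, f'(3) = 6, so u_2 = 3 − 1/6 = 17/6.

17/6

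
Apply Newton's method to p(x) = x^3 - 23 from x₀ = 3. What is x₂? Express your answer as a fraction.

1365775/480249

p'(x) = 3x^2.
p(3) = 4, p'(3) = 27, so x₁ = 3 - 4/27 = 77/27.
p(77/27) = 3824/19683, p'(77/27) = 5929/243, so x₂ = (77/27) - (3824/19683)/(5929/243) = 1365775/480249.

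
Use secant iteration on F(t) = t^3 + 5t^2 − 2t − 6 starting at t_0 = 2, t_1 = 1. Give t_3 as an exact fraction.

F(2) = 18, F(1) = −2. t_2 = 1 − (−2)·(1 − 2)/((−2) − 18) = 11/10.
F(1) = −2, F(11/10) = −819/1000. t_3 = (11/10) − (−819/1000)·((11/10) − 1)/((−819/1000) − (−2)) = 1381/1181.

1381/1181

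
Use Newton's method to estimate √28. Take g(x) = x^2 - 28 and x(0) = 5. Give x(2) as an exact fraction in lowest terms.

5609/1060

g'(x) = 2x.
g(5) = -3, g'(5) = 10, so x(1) = 5 - (-3)/10 = 53/10.
g(53/10) = 9/100, g'(53/10) = 53/5, so x(2) = (53/10) - (9/100)/(53/5) = 5609/1060.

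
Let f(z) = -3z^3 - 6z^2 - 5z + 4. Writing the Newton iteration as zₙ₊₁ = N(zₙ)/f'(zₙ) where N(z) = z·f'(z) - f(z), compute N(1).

-16

f'(z) = -9z^2 - 12z - 5.
N(z) = z·f'(z) - f(z) = z·(-9z^2 - 12z - 5) - (-3z^3 - 6z^2 - 5z + 4) = -6z^3 - 6z^2 - 4.
N(1) = -16.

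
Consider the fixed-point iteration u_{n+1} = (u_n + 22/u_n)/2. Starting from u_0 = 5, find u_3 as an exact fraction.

u_1 = (5 + 22/5)/2 = 47/10.
u_2 = (47/10 + 22/(47/10))/2 = 4409/940.
u_3 = (4409/940 + 22/(4409/940))/2 = 38878481/8288920.

38878481/8288920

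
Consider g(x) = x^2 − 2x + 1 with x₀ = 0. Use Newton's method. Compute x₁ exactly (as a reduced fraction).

g'(x) = 2x − 2.
g(0) = 1, g'(0) = −2, so x₁ = 0 − 1/(−2) = 1/2.

1/2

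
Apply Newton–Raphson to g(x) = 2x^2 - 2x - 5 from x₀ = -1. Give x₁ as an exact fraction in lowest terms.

g'(x) = 4x - 2.
g(-1) = -1, g'(-1) = -6, so x₁ = (-1) - (-1)/(-6) = -7/6.

-7/6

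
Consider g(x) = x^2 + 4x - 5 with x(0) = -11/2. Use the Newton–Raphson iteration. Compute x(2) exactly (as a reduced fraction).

g'(x) = 2x + 4.
g(-11/2) = 13/4, g'(-11/2) = -7, so x(1) = (-11/2) - (13/4)/(-7) = -141/28.
g(-141/28) = 169/784, g'(-141/28) = -85/14, so x(2) = (-141/28) - (169/784)/(-85/14) = -23801/4760.

-23801/4760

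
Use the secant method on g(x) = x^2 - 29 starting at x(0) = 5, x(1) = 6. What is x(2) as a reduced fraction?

g(5) = -4, g(6) = 7. x(2) = 6 - 7·(6 - 5)/(7 - (-4)) = 59/11.

59/11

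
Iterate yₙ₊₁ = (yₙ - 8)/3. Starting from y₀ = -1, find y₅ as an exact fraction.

y₁ = ((-1) - 8)/3 = -3.
y₂ = ((-3) - 8)/3 = -11/3.
y₃ = ((-11/3) - 8)/3 = -35/9.
y₄ = ((-35/9) - 8)/3 = -107/27.
y₅ = ((-107/27) - 8)/3 = -323/81.

-323/81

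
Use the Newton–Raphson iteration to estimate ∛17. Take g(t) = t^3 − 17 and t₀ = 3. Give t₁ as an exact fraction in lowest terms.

g'(t) = 3t^2.
g(3) = 10, g'(3) = 27, so t₁ = 3 − 10/27 = 71/27.

71/27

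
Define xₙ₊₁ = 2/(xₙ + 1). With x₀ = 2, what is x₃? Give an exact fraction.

10/11

x₁ = 2/(2 + 1) = 2/3.
x₂ = 2/(2/3 + 1) = 6/5.
x₃ = 2/(6/5 + 1) = 10/11.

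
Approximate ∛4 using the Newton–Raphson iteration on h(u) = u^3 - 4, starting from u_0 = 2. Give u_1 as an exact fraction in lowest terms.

5/3

h'(u) = 3u^2.
h(2) = 4, h'(2) = 12, so u_1 = 2 - 4/12 = 5/3.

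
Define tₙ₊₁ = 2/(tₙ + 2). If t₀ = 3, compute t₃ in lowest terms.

12/17

t₁ = 2/(3 + 2) = 2/5.
t₂ = 2/(2/5 + 2) = 5/6.
t₃ = 2/(5/6 + 2) = 12/17.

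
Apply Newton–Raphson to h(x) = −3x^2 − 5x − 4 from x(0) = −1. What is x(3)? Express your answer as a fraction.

h'(x) = −6x − 5.
h(−1) = −2, h'(−1) = 1, so x(1) = (−1) − (−2)/1 = 1.
h(1) = −12, h'(1) = −11, so x(2) = 1 − (−12)/(−11) = −1/11.
h(−1/11) = −432/121, h'(−1/11) = −49/11, so x(3) = (−1/11) − (−432/121)/(−49/11) = −481/539.

−481/539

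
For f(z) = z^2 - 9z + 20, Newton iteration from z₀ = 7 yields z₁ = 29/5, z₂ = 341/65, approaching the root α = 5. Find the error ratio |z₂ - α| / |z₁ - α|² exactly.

z₁ - α = 29/5 - 5 = 4/5, so |z₁ - α| = 4/5.
z₂ - α = 341/65 - 5 = 16/65, so |z₂ - α| = 16/65.
|z₁ - α|² = 16/25.
Ratio = (16/65) / (16/25) = 5/13.

5/13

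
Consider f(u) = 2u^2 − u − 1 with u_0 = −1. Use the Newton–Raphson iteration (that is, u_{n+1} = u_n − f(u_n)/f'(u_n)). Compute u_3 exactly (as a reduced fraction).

f'(u) = 4u − 1.
f(−1) = 2, f'(−1) = −5, so u_1 = (−1) − 2/(−5) = −3/5.
f(−3/5) = 8/25, f'(−3/5) = −17/5, so u_2 = (−3/5) − (8/25)/(−17/5) = −43/85.
f(−43/85) = 128/7225, f'(−43/85) = −257/85, so u_3 = (−43/85) − (128/7225)/(−257/85) = −10923/21845.

−10923/21845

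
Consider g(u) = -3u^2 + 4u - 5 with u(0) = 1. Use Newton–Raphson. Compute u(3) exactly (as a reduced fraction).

61/35

g'(u) = -6u + 4.
g(1) = -4, g'(1) = -2, so u(1) = 1 - (-4)/(-2) = -1.
g(-1) = -12, g'(-1) = 10, so u(2) = (-1) - (-12)/10 = 1/5.
g(1/5) = -108/25, g'(1/5) = 14/5, so u(3) = (1/5) - (-108/25)/(14/5) = 61/35.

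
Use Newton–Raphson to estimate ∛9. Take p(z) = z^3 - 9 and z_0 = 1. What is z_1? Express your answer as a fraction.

11/3

p'(z) = 3z^2.
p(1) = -8, p'(1) = 3, so z_1 = 1 - (-8)/3 = 11/3.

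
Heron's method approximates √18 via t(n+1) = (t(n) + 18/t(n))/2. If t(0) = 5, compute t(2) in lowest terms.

3649/860

t(1) = (5 + 18/5)/2 = 43/10.
t(2) = (43/10 + 18/(43/10))/2 = 3649/860.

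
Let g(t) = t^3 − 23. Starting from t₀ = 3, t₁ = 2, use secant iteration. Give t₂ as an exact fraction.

g(3) = 4, g(2) = −15. t₂ = 2 − (−15)·(2 − 3)/((−15) − 4) = 53/19.

53/19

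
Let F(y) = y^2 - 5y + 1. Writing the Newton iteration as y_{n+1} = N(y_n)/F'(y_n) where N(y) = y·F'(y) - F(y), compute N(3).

F'(y) = 2y - 5.
N(y) = y·F'(y) - F(y) = y·(2y - 5) - (y^2 - 5y + 1) = y^2 - 1.
N(3) = 8.

8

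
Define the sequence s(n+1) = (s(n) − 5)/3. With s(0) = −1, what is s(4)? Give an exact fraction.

−67/27

s(1) = ((−1) − 5)/3 = −2.
s(2) = ((−2) − 5)/3 = −7/3.
s(3) = ((−7/3) − 5)/3 = −22/9.
s(4) = ((−22/9) − 5)/3 = −67/27.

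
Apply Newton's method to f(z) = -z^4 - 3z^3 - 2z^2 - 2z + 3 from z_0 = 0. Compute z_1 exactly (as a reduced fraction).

f'(z) = -4z^3 - 9z^2 - 4z - 2.
f(0) = 3, f'(0) = -2, so z_1 = 0 - 3/(-2) = 3/2.

3/2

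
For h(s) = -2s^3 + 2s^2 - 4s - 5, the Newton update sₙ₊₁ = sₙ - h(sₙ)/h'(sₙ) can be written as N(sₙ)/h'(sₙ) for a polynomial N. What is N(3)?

h'(s) = -6s^2 + 4s - 4.
N(s) = s·h'(s) - h(s) = s·(-6s^2 + 4s - 4) - (-2s^3 + 2s^2 - 4s - 5) = -4s^3 + 2s^2 + 5.
N(3) = -85.

-85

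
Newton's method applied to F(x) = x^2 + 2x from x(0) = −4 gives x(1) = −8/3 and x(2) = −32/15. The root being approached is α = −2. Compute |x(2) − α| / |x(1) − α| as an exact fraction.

x(1) − α = −8/3 − (−2) = −8/3 + 2 = −2/3, so |x(1) − α| = 2/3.
x(2) − α = −32/15 − (−2) = −32/15 + 2 = −2/15, so |x(2) − α| = 2/15.
Ratio = (2/15) / (2/3) = 1/5.

1/5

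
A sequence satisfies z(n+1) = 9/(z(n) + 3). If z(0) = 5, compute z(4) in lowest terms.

19/10

z(1) = 9/(5 + 3) = 9/8.
z(2) = 9/(9/8 + 3) = 24/11.
z(3) = 9/(24/11 + 3) = 33/19.
z(4) = 9/(33/19 + 3) = 19/10.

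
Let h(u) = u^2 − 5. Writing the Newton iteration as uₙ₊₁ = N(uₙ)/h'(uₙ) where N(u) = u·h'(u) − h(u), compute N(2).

9

h'(u) = 2u.
N(u) = u·h'(u) − h(u) = u·(2u) − (u^2 − 5) = u^2 + 5.
N(2) = 9.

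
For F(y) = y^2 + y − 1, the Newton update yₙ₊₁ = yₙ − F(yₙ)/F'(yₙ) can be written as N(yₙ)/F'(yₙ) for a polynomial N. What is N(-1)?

2

F'(y) = 2y + 1.
N(y) = y·F'(y) − F(y) = y·(2y + 1) − (y^2 + y − 1) = y^2 + 1.
N(-1) = 2.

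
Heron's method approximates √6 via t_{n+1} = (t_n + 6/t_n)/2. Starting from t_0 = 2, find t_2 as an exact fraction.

49/20

t_1 = (2 + 6/2)/2 = 5/2.
t_2 = (5/2 + 6/(5/2))/2 = 49/20.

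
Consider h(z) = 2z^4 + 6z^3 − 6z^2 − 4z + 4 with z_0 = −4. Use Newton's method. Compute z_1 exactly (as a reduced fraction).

h'(z) = 8z^3 + 18z^2 − 12z − 4.
h(−4) = 52, h'(−4) = −180, so z_1 = (−4) − 52/(−180) = −167/45.

−167/45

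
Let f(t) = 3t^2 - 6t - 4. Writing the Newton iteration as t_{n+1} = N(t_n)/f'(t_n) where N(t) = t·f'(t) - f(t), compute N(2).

16

f'(t) = 6t - 6.
N(t) = t·f'(t) - f(t) = t·(6t - 6) - (3t^2 - 6t - 4) = 3t^2 + 4.
N(2) = 16.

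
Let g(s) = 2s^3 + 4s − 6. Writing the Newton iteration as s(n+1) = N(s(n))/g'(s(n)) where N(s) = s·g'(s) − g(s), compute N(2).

38

g'(s) = 6s^2 + 4.
N(s) = s·g'(s) − g(s) = s·(6s^2 + 4) − (2s^3 + 4s − 6) = 4s^3 + 6.
N(2) = 38.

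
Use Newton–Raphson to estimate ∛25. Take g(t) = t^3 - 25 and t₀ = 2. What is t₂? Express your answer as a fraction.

90521/30258

g'(t) = 3t^2.
g(2) = -17, g'(2) = 12, so t₁ = 2 - (-17)/12 = 41/12.
g(41/12) = 25721/1728, g'(41/12) = 1681/48, so t₂ = (41/12) - (25721/1728)/(1681/48) = 90521/30258.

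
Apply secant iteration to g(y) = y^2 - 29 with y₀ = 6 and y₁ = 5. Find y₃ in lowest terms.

g(6) = 7, g(5) = -4. y₂ = 5 - (-4)·(5 - 6)/((-4) - 7) = 59/11.
g(5) = -4, g(59/11) = -28/121. y₃ = (59/11) - (-28/121)·((59/11) - 5)/((-28/121) - (-4)) = 307/57.

307/57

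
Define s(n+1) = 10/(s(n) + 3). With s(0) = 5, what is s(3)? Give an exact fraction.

s(1) = 10/(5 + 3) = 5/4.
s(2) = 10/(5/4 + 3) = 40/17.
s(3) = 10/(40/17 + 3) = 170/91.

170/91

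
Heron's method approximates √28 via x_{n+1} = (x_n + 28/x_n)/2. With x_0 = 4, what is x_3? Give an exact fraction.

108497/20504

x_1 = (4 + 28/4)/2 = 11/2.
x_2 = (11/2 + 28/(11/2))/2 = 233/44.
x_3 = (233/44 + 28/(233/44))/2 = 108497/20504.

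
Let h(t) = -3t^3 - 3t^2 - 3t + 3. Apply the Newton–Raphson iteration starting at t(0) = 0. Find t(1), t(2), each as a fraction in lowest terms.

t(1) = 1, t(2) = 2/3

h'(t) = -9t^2 - 6t - 3.
h(0) = 3, h'(0) = -3, so t(1) = 0 - 3/(-3) = 1.
h(1) = -6, h'(1) = -18, so t(2) = 1 - (-6)/(-18) = 2/3.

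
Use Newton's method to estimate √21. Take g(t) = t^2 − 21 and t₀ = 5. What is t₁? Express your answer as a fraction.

g'(t) = 2t.
g(5) = 4, g'(5) = 10, so t₁ = 5 − 4/10 = 23/5.

23/5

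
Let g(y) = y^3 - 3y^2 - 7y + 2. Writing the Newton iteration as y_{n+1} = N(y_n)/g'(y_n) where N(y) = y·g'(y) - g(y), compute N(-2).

-30

g'(y) = 3y^2 - 6y - 7.
N(y) = y·g'(y) - g(y) = y·(3y^2 - 6y - 7) - (y^3 - 3y^2 - 7y + 2) = 2y^3 - 3y^2 - 2.
N(-2) = -30.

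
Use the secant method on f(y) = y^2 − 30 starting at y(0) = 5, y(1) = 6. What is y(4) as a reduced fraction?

f(5) = −5, f(6) = 6. y(2) = 6 − 6·(6 − 5)/(6 − (−5)) = 60/11.
f(6) = 6, f(60/11) = −30/121. y(3) = (60/11) − (−30/121)·((60/11) − 6)/((−30/121) − 6) = 115/21.
f(60/11) = −30/121, f(115/21) = −5/441. y(4) = (115/21) − (−5/441)·((115/21) − (60/11))/((−5/441) − (−30/121)) = 2766/505.

2766/505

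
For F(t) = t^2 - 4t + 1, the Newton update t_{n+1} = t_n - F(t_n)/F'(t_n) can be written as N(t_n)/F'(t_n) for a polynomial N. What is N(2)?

3

F'(t) = 2t - 4.
N(t) = t·F'(t) - F(t) = t·(2t - 4) - (t^2 - 4t + 1) = t^2 - 1.
N(2) = 3.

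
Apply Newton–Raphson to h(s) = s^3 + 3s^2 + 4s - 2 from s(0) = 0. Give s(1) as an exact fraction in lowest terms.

h'(s) = 3s^2 + 6s + 4.
h(0) = -2, h'(0) = 4, so s(1) = 0 - (-2)/4 = 1/2.

1/2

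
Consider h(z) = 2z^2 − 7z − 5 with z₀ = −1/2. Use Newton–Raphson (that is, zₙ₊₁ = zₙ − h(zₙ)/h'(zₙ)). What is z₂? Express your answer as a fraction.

−931/1530

h'(z) = 4z − 7.
h(−1/2) = −1, h'(−1/2) = −9, so z₁ = (−1/2) − (−1)/(−9) = −11/18.
h(−11/18) = 2/81, h'(−11/18) = −85/9, so z₂ = (−11/18) − (2/81)/(−85/9) = −931/1530.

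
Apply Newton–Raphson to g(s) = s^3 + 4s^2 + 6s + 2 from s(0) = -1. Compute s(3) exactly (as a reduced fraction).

-4/9

g'(s) = 3s^2 + 8s + 6.
g(-1) = -1, g'(-1) = 1, so s(1) = (-1) - (-1)/1 = 0.
g(0) = 2, g'(0) = 6, so s(2) = 0 - 2/6 = -1/3.
g(-1/3) = 11/27, g'(-1/3) = 11/3, so s(3) = (-1/3) - (11/27)/(11/3) = -4/9.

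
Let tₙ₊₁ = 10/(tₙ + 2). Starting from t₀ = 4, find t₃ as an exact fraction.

t₁ = 10/(4 + 2) = 5/3.
t₂ = 10/(5/3 + 2) = 30/11.
t₃ = 10/(30/11 + 2) = 55/26.

55/26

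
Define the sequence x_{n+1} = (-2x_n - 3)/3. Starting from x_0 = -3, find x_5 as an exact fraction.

-23/81

x_1 = (-2·(-3) - 3)/3 = 1.
x_2 = (-2·1 - 3)/3 = -5/3.
x_3 = (-2·(-5/3) - 3)/3 = 1/9.
x_4 = (-2·(1/9) - 3)/3 = -29/27.
x_5 = (-2·(-29/27) - 3)/3 = -23/81.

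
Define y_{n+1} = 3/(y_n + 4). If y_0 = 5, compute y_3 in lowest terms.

39/61

y_1 = 3/(5 + 4) = 1/3.
y_2 = 3/(1/3 + 4) = 9/13.
y_3 = 3/(9/13 + 4) = 39/61.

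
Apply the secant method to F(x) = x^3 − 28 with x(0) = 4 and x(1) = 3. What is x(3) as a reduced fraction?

113260/37297

F(4) = 36, F(3) = −1. x(2) = 3 − (−1)·(3 − 4)/((−1) − 36) = 112/37.
F(3) = −1, F(112/37) = −13356/50653. x(3) = (112/37) − (−13356/50653)·((112/37) − 3)/((−13356/50653) − (−1)) = 113260/37297.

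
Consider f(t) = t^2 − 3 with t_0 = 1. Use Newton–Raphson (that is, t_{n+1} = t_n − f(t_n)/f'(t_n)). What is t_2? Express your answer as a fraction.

f'(t) = 2t.
f(1) = −2, f'(1) = 2, so t_1 = 1 − (−2)/2 = 2.
f(2) = 1, f'(2) = 4, so t_2 = 2 − 1/4 = 7/4.

7/4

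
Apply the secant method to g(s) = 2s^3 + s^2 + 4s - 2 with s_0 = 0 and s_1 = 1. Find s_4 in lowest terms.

g(0) = -2, g(1) = 5. s_2 = 1 - 5·(1 - 0)/(5 - (-2)) = 2/7.
g(1) = 5, g(2/7) = -250/343. s_3 = (2/7) - (-250/343)·((2/7) - 1)/((-250/343) - 5) = 148/393.
g(2/7) = -250/343, g(148/393) = -14871250/60698457. s_4 = (148/393) - (-14871250/60698457)·((148/393) - (2/7))/((-14871250/60698457) - (-250/343)) = 8514461/20147551.

8514461/20147551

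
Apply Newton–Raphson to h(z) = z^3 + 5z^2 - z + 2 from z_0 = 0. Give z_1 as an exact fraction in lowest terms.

h'(z) = 3z^2 + 10z - 1.
h(0) = 2, h'(0) = -1, so z_1 = 0 - 2/(-1) = 2.

2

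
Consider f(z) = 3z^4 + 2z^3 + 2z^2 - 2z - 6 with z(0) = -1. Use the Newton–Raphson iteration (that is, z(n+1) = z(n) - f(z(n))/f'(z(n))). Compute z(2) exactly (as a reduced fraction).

-108227/100560

f'(z) = 12z^3 + 6z^2 + 4z - 2.
f(-1) = -1, f'(-1) = -12, so z(1) = (-1) - (-1)/(-12) = -13/12.
f(-13/12) = 713/6912, f'(-13/12) = -2095/144, so z(2) = (-13/12) - (713/6912)/(-2095/144) = -108227/100560.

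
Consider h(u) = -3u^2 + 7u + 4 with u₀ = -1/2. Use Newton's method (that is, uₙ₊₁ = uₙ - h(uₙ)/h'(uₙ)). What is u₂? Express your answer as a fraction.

h'(u) = -6u + 7.
h(-1/2) = -1/4, h'(-1/2) = 10, so u₁ = (-1/2) - (-1/4)/10 = -19/40.
h(-19/40) = -3/1600, h'(-19/40) = 197/20, so u₂ = (-19/40) - (-3/1600)/(197/20) = -7483/15760.

-7483/15760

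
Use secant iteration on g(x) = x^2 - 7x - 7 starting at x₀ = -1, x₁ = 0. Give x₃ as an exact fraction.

-8/9

g(-1) = 1, g(0) = -7. x₂ = 0 - (-7)·(0 - (-1))/((-7) - 1) = -7/8.
g(0) = -7, g(-7/8) = -7/64. x₃ = (-7/8) - (-7/64)·((-7/8) - 0)/((-7/64) - (-7)) = -8/9.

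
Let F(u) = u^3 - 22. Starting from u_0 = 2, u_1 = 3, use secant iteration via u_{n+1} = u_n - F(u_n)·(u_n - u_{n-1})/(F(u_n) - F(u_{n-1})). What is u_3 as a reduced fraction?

F(2) = -14, F(3) = 5. u_2 = 3 - 5·(3 - 2)/(5 - (-14)) = 52/19.
F(3) = 5, F(52/19) = -10290/6859. u_3 = (52/19) - (-10290/6859)·((52/19) - 3)/((-10290/6859) - 5) = 24946/8917.

24946/8917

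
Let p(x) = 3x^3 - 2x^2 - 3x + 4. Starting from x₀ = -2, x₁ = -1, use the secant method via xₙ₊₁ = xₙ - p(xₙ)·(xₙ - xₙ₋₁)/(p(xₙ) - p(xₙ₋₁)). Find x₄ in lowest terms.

p(-2) = -22, p(-1) = 2. x₂ = (-1) - 2·((-1) - (-2))/(2 - (-22)) = -13/12.
p(-1) = 2, p(-13/12) = 209/192. x₃ = (-13/12) - (209/192)·((-13/12) - (-1))/((209/192) - 2) = -207/175.
p(-13/12) = 209/192, p(-207/175) = -1150754/5359375. x₄ = (-207/175) - (-1150754/5359375)·((-207/175) - (-13/12))/((-1150754/5359375) - (209/192)) = -7484623/6416527.

-7484623/6416527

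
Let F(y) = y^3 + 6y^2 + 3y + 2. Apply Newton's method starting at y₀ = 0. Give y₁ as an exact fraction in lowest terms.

F'(y) = 3y^2 + 12y + 3.
F(0) = 2, F'(0) = 3, so y₁ = 0 - 2/3 = -2/3.

-2/3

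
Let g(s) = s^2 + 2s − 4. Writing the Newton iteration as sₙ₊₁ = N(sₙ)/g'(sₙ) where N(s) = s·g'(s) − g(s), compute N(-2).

g'(s) = 2s + 2.
N(s) = s·g'(s) − g(s) = s·(2s + 2) − (s^2 + 2s − 4) = s^2 + 4.
N(-2) = 8.

8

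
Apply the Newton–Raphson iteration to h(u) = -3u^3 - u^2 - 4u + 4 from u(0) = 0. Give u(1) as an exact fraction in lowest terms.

h'(u) = -9u^2 - 2u - 4.
h(0) = 4, h'(0) = -4, so u(1) = 0 - 4/(-4) = 1.

1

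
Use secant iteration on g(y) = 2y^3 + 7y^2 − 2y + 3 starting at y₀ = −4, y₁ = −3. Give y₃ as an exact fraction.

g(−4) = −5, g(−3) = 18. y₂ = (−3) − 18·((−3) − (−4))/(18 − (−5)) = −87/23.
g(−3) = 18, g(−87/23) = 30150/12167. y₃ = (−87/23) − (30150/12167)·((−87/23) − (−3))/((30150/12167) − 18) = −20499/5246.

−20499/5246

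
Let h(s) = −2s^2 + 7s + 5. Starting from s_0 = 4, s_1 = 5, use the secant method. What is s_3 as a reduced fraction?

h(4) = 1, h(5) = −10. s_2 = 5 − (−10)·(5 − 4)/((−10) − 1) = 45/11.
h(5) = −10, h(45/11) = 20/121. s_3 = (45/11) − (20/121)·((45/11) − 5)/((20/121) − (−10)) = 505/123.

505/123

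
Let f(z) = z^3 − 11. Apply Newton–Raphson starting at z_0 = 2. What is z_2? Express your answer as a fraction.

f'(z) = 3z^2.
f(2) = −3, f'(2) = 12, so z_1 = 2 − (−3)/12 = 9/4.
f(9/4) = 25/64, f'(9/4) = 243/16, so z_2 = (9/4) − (25/64)/(243/16) = 1081/486.

1081/486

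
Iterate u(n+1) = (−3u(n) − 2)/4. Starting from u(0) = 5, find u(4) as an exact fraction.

355/256

u(1) = (−3·5 − 2)/4 = −17/4.
u(2) = (−3·(−17/4) − 2)/4 = 43/16.
u(3) = (−3·(43/16) − 2)/4 = −161/64.
u(4) = (−3·(−161/64) − 2)/4 = 355/256.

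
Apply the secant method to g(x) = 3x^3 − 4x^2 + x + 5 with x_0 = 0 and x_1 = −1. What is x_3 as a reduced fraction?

−225/289

g(0) = 5, g(−1) = −3. x_2 = (−1) − (−3)·((−1) − 0)/((−3) − 5) = −5/8.
g(−1) = −3, g(−5/8) = 1065/512. x_3 = (−5/8) − (1065/512)·((−5/8) − (−1))/((1065/512) − (−3)) = −225/289.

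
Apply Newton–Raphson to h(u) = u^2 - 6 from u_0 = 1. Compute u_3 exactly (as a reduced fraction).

10033/4088

h'(u) = 2u.
h(1) = -5, h'(1) = 2, so u_1 = 1 - (-5)/2 = 7/2.
h(7/2) = 25/4, h'(7/2) = 7, so u_2 = (7/2) - (25/4)/7 = 73/28.
h(73/28) = 625/784, h'(73/28) = 73/14, so u_3 = (73/28) - (625/784)/(73/14) = 10033/4088.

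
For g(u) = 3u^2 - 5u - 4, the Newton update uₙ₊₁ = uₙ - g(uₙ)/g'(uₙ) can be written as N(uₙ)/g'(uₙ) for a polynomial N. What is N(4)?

g'(u) = 6u - 5.
N(u) = u·g'(u) - g(u) = u·(6u - 5) - (3u^2 - 5u - 4) = 3u^2 + 4.
N(4) = 52.

52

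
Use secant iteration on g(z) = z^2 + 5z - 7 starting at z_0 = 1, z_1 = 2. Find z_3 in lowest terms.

74/65

g(1) = -1, g(2) = 7. z_2 = 2 - 7·(2 - 1)/(7 - (-1)) = 9/8.
g(2) = 7, g(9/8) = -7/64. z_3 = (9/8) - (-7/64)·((9/8) - 2)/((-7/64) - 7) = 74/65.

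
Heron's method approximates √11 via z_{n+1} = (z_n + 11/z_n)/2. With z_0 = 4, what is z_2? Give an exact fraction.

z_1 = (4 + 11/4)/2 = 27/8.
z_2 = (27/8 + 11/(27/8))/2 = 1433/432.

1433/432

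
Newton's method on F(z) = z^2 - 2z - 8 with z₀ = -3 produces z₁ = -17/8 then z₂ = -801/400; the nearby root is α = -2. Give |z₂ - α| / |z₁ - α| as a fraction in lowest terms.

z₁ - α = -17/8 - (-2) = -17/8 + 2 = -1/8, so |z₁ - α| = 1/8.
z₂ - α = -801/400 - (-2) = -801/400 + 2 = -1/400, so |z₂ - α| = 1/400.
Ratio = (1/400) / (1/8) = 1/50.

1/50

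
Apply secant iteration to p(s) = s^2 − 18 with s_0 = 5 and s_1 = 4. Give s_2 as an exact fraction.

38/9

p(5) = 7, p(4) = −2. s_2 = 4 − (−2)·(4 − 5)/((−2) − 7) = 38/9.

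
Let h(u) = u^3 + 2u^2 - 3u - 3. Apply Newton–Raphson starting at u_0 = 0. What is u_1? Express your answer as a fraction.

-1

h'(u) = 3u^2 + 4u - 3.
h(0) = -3, h'(0) = -3, so u_1 = 0 - (-3)/(-3) = -1.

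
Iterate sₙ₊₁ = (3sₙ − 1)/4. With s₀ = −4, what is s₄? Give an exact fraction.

s₁ = (3·(−4) − 1)/4 = −13/4.
s₂ = (3·(−13/4) − 1)/4 = −43/16.
s₃ = (3·(−43/16) − 1)/4 = −145/64.
s₄ = (3·(−145/64) − 1)/4 = −499/256.

−499/256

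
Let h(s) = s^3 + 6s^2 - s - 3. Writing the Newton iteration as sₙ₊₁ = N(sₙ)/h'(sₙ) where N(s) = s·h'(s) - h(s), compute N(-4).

-29

h'(s) = 3s^2 + 12s - 1.
N(s) = s·h'(s) - h(s) = s·(3s^2 + 12s - 1) - (s^3 + 6s^2 - s - 3) = 2s^3 + 6s^2 + 3.
N(-4) = -29.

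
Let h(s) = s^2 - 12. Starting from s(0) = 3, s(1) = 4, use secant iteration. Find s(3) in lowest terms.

45/13

h(3) = -3, h(4) = 4. s(2) = 4 - 4·(4 - 3)/(4 - (-3)) = 24/7.
h(4) = 4, h(24/7) = -12/49. s(3) = (24/7) - (-12/49)·((24/7) - 4)/((-12/49) - 4) = 45/13.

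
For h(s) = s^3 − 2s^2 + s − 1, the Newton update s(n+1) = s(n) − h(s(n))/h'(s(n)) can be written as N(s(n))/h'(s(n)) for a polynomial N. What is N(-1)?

h'(s) = 3s^2 − 4s + 1.
N(s) = s·h'(s) − h(s) = s·(3s^2 − 4s + 1) − (s^3 − 2s^2 + s − 1) = 2s^3 − 2s^2 + 1.
N(-1) = −3.

−3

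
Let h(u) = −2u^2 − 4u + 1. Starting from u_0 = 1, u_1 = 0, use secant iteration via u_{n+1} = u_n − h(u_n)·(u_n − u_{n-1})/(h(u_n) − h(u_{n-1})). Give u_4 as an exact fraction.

h(1) = −5, h(0) = 1. u_2 = 0 − 1·(0 − 1)/(1 − (−5)) = 1/6.
h(0) = 1, h(1/6) = 5/18. u_3 = (1/6) − (5/18)·((1/6) − 0)/((5/18) − 1) = 3/13.
h(1/6) = 5/18, h(3/13) = −5/169. u_4 = (3/13) − (−5/169)·((3/13) − (1/6))/((−5/169) − (5/18)) = 42/187.

42/187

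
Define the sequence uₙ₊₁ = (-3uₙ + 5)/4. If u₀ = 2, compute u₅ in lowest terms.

419/1024

u₁ = (-3·2 + 5)/4 = -1/4.
u₂ = (-3·(-1/4) + 5)/4 = 23/16.
u₃ = (-3·(23/16) + 5)/4 = 11/64.
u₄ = (-3·(11/64) + 5)/4 = 287/256.
u₅ = (-3·(287/256) + 5)/4 = 419/1024.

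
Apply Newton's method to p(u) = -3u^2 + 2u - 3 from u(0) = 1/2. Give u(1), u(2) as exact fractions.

p'(u) = -6u + 2.
p(1/2) = -11/4, p'(1/2) = -1, so u(1) = (1/2) - (-11/4)/(-1) = -9/4.
p(-9/4) = -363/16, p'(-9/4) = 31/2, so u(2) = (-9/4) - (-363/16)/(31/2) = -195/248.

u(1) = -9/4, u(2) = -195/248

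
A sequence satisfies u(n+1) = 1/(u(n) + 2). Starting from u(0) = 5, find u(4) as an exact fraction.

37/89

u(1) = 1/(5 + 2) = 1/7.
u(2) = 1/(1/7 + 2) = 7/15.
u(3) = 1/(7/15 + 2) = 15/37.
u(4) = 1/(15/37 + 2) = 37/89.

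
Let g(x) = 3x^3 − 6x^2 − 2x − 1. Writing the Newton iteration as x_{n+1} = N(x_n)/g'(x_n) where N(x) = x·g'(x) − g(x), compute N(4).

g'(x) = 9x^2 − 12x − 2.
N(x) = x·g'(x) − g(x) = x·(9x^2 − 12x − 2) − (3x^3 − 6x^2 − 2x − 1) = 6x^3 − 6x^2 + 1.
N(4) = 289.

289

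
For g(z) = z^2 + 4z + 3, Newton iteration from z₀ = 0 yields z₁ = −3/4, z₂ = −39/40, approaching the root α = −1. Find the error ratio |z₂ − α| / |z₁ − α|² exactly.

z₁ − α = −3/4 − (−1) = −3/4 + 1 = 1/4, so |z₁ − α| = 1/4.
z₂ − α = −39/40 − (−1) = −39/40 + 1 = 1/40, so |z₂ − α| = 1/40.
|z₁ − α|² = 1/16.
Ratio = (1/40) / (1/16) = 2/5.

2/5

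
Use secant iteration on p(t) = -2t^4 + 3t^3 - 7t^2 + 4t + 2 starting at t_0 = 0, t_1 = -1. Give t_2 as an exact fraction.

-1/8

p(0) = 2, p(-1) = -14. t_2 = (-1) - (-14)·((-1) - 0)/((-14) - 2) = -1/8.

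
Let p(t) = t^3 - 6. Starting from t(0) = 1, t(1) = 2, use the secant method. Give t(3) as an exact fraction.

p(1) = -5, p(2) = 2. t(2) = 2 - 2·(2 - 1)/(2 - (-5)) = 12/7.
p(2) = 2, p(12/7) = -330/343. t(3) = (12/7) - (-330/343)·((12/7) - 2)/((-330/343) - 2) = 459/254.

459/254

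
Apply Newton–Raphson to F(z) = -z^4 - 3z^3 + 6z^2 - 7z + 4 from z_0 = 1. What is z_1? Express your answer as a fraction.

7/8

F'(z) = -4z^3 - 9z^2 + 12z - 7.
F(1) = -1, F'(1) = -8, so z_1 = 1 - (-1)/(-8) = 7/8.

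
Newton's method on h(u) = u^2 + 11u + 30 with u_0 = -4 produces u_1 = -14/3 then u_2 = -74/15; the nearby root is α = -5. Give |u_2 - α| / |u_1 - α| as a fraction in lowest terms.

u_1 - α = -14/3 - (-5) = -14/3 + 5 = 1/3, so |u_1 - α| = 1/3.
u_2 - α = -74/15 - (-5) = -74/15 + 5 = 1/15, so |u_2 - α| = 1/15.
Ratio = (1/15) / (1/3) = 1/5.

1/5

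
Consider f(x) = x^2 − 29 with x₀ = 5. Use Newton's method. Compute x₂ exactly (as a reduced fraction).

727/135

f'(x) = 2x.
f(5) = −4, f'(5) = 10, so x₁ = 5 − (−4)/10 = 27/5.
f(27/5) = 4/25, f'(27/5) = 54/5, so x₂ = (27/5) − (4/25)/(54/5) = 727/135.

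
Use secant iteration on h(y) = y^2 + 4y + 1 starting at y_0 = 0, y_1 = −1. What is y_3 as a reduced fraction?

h(0) = 1, h(−1) = −2. y_2 = (−1) − (−2)·((−1) − 0)/((−2) − 1) = −1/3.
h(−1) = −2, h(−1/3) = −2/9. y_3 = (−1/3) − (−2/9)·((−1/3) − (−1))/((−2/9) − (−2)) = −1/4.

−1/4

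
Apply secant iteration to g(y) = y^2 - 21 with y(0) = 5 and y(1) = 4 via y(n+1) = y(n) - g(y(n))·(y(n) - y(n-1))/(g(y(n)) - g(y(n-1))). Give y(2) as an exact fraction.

41/9

g(5) = 4, g(4) = -5. y(2) = 4 - (-5)·(4 - 5)/((-5) - 4) = 41/9.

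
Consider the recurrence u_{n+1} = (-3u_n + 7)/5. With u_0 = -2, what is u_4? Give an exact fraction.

314/625

u_1 = (-3·(-2) + 7)/5 = 13/5.
u_2 = (-3·(13/5) + 7)/5 = -4/25.
u_3 = (-3·(-4/25) + 7)/5 = 187/125.
u_4 = (-3·(187/125) + 7)/5 = 314/625.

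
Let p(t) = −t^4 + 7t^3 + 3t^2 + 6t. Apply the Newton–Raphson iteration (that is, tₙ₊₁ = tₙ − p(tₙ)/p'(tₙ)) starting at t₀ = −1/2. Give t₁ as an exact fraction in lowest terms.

−19/140

p'(t) = −4t^3 + 21t^2 + 6t + 6.
p(−1/2) = −51/16, p'(−1/2) = 35/4, so t₁ = (−1/2) − (−51/16)/(35/4) = −19/140.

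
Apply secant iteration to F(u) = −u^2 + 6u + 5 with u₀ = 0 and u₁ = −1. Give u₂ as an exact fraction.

F(0) = 5, F(−1) = −2. u₂ = (−1) − (−2)·((−1) − 0)/((−2) − 5) = −5/7.

−5/7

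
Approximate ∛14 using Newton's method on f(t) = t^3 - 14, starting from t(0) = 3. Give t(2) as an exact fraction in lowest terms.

f'(t) = 3t^2.
f(3) = 13, f'(3) = 27, so t(1) = 3 - 13/27 = 68/27.
f(68/27) = 38870/19683, f'(68/27) = 4624/243, so t(2) = (68/27) - (38870/19683)/(4624/243) = 452213/187272.

452213/187272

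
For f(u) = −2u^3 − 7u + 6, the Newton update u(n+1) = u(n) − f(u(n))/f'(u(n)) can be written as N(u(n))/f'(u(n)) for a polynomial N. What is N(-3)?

f'(u) = −6u^2 − 7.
N(u) = u·f'(u) − f(u) = u·(−6u^2 − 7) − (−2u^3 − 7u + 6) = −4u^3 − 6.
N(-3) = 102.

102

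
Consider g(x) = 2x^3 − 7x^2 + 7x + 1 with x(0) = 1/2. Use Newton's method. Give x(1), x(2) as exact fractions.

g'(x) = 6x^2 − 14x + 7.
g(1/2) = 3, g'(1/2) = 3/2, so x(1) = (1/2) − 3/(3/2) = −3/2.
g(−3/2) = −32, g'(−3/2) = 83/2, so x(2) = (−3/2) − (−32)/(83/2) = −121/166.

x(1) = −3/2, x(2) = −121/166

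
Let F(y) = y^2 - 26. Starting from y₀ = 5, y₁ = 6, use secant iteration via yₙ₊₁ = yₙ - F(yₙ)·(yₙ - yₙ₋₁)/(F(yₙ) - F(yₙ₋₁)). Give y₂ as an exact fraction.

56/11

F(5) = -1, F(6) = 10. y₂ = 6 - 10·(6 - 5)/(10 - (-1)) = 56/11.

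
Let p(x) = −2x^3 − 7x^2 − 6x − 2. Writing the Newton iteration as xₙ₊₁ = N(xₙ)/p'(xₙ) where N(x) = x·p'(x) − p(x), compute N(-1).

−1

p'(x) = −6x^2 − 14x − 6.
N(x) = x·p'(x) − p(x) = x·(−6x^2 − 14x − 6) − (−2x^3 − 7x^2 − 6x − 2) = −4x^3 − 7x^2 + 2.
N(-1) = −1.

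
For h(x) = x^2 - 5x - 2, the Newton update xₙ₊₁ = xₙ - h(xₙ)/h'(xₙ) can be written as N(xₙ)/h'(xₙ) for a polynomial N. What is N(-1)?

3

h'(x) = 2x - 5.
N(x) = x·h'(x) - h(x) = x·(2x - 5) - (x^2 - 5x - 2) = x^2 + 2.
N(-1) = 3.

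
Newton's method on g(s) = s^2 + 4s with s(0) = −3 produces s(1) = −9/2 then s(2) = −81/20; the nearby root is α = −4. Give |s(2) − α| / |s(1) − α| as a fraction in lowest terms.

1/10

s(1) − α = −9/2 − (−4) = −9/2 + 4 = −1/2, so |s(1) − α| = 1/2.
s(2) − α = −81/20 − (−4) = −81/20 + 4 = −1/20, so |s(2) − α| = 1/20.
Ratio = (1/20) / (1/2) = 1/10.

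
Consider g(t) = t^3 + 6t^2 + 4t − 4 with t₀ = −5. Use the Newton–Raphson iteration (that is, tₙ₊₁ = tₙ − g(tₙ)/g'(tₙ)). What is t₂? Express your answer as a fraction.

−172853/34219

g'(t) = 3t^2 + 12t + 4.
g(−5) = 1, g'(−5) = 19, so t₁ = (−5) − 1/19 = −96/19.
g(−96/19) = −172/6859, g'(−96/19) = 7204/361, so t₂ = (−96/19) − (−172/6859)/(7204/361) = −172853/34219.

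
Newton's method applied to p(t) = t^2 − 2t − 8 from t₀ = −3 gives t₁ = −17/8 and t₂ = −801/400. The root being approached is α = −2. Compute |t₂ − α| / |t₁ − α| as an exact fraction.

1/50

t₁ − α = −17/8 − (−2) = −17/8 + 2 = −1/8, so |t₁ − α| = 1/8.
t₂ − α = −801/400 − (−2) = −801/400 + 2 = −1/400, so |t₂ − α| = 1/400.
Ratio = (1/400) / (1/8) = 1/50.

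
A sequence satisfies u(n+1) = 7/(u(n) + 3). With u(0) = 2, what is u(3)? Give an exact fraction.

154/101

u(1) = 7/(2 + 3) = 7/5.
u(2) = 7/(7/5 + 3) = 35/22.
u(3) = 7/(35/22 + 3) = 154/101.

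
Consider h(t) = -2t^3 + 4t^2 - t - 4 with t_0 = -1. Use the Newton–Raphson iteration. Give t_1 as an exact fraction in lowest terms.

h'(t) = -6t^2 + 8t - 1.
h(-1) = 3, h'(-1) = -15, so t_1 = (-1) - 3/(-15) = -4/5.

-4/5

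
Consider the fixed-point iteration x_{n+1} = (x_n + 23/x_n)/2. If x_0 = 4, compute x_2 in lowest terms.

2993/624

x_1 = (4 + 23/4)/2 = 39/8.
x_2 = (39/8 + 23/(39/8))/2 = 2993/624.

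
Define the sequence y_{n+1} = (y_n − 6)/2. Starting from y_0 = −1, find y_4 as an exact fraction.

y_1 = ((−1) − 6)/2 = −7/2.
y_2 = ((−7/2) − 6)/2 = −19/4.
y_3 = ((−19/4) − 6)/2 = −43/8.
y_4 = ((−43/8) − 6)/2 = −91/16.

−91/16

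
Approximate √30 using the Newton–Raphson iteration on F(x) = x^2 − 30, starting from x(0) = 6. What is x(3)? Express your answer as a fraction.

116161/21208

F'(x) = 2x.
F(6) = 6, F'(6) = 12, so x(1) = 6 − 6/12 = 11/2.
F(11/2) = 1/4, F'(11/2) = 11, so x(2) = (11/2) − (1/4)/11 = 241/44.
F(241/44) = 1/1936, F'(241/44) = 241/22, so x(3) = (241/44) − (1/1936)/(241/22) = 116161/21208.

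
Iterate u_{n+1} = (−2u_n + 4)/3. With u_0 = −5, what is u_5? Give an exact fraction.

380/243

u_1 = (−2·(−5) + 4)/3 = 14/3.
u_2 = (−2·(14/3) + 4)/3 = −16/9.
u_3 = (−2·(−16/9) + 4)/3 = 68/27.
u_4 = (−2·(68/27) + 4)/3 = −28/81.
u_5 = (−2·(−28/81) + 4)/3 = 380/243.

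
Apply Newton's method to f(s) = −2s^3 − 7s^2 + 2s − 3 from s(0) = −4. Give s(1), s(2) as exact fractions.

s(1) = −147/38, s(2) = −3561357/922678

f'(s) = −6s^2 − 14s + 2.
f(−4) = 5, f'(−4) = −38, so s(1) = (−4) − 5/(−38) = −147/38.
f(−147/38) = 3975/13718, f'(−147/38) = −24281/722, so s(2) = (−147/38) − (3975/13718)/(−24281/722) = −3561357/922678.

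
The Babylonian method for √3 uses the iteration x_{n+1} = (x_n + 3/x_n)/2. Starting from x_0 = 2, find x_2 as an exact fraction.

x_1 = (2 + 3/2)/2 = 7/4.
x_2 = (7/4 + 3/(7/4))/2 = 97/56.

97/56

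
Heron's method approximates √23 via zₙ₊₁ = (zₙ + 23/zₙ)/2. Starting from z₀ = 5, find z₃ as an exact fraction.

2649601/552480

z₁ = (5 + 23/5)/2 = 24/5.
z₂ = (24/5 + 23/(24/5))/2 = 1151/240.
z₃ = (1151/240 + 23/(1151/240))/2 = 2649601/552480.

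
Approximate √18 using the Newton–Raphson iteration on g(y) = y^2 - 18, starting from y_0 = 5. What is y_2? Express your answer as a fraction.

3649/860

g'(y) = 2y.
g(5) = 7, g'(5) = 10, so y_1 = 5 - 7/10 = 43/10.
g(43/10) = 49/100, g'(43/10) = 43/5, so y_2 = (43/10) - (49/100)/(43/5) = 3649/860.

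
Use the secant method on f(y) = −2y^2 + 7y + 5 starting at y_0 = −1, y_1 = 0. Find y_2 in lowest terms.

f(−1) = −4, f(0) = 5. y_2 = 0 − 5·(0 − (−1))/(5 − (−4)) = −5/9.

−5/9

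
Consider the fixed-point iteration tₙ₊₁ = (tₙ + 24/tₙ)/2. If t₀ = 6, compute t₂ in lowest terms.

t₁ = (6 + 24/6)/2 = 5.
t₂ = (5 + 24/5)/2 = 49/10.

49/10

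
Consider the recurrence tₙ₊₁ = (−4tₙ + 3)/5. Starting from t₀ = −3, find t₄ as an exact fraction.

−129/125

t₁ = (−4·(−3) + 3)/5 = 3.
t₂ = (−4·3 + 3)/5 = −9/5.
t₃ = (−4·(−9/5) + 3)/5 = 51/25.
t₄ = (−4·(51/25) + 3)/5 = −129/125.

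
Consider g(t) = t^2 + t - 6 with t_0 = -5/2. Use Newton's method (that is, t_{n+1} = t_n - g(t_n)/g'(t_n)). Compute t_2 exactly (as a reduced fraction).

g'(t) = 2t + 1.
g(-5/2) = -9/4, g'(-5/2) = -4, so t_1 = (-5/2) - (-9/4)/(-4) = -49/16.
g(-49/16) = 81/256, g'(-49/16) = -41/8, so t_2 = (-49/16) - (81/256)/(-41/8) = -3937/1312.

-3937/1312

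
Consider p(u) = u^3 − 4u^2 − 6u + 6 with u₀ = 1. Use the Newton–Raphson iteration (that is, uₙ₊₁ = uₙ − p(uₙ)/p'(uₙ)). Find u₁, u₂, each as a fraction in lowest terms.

p'(u) = 3u^2 − 8u − 6.
p(1) = −3, p'(1) = −11, so u₁ = 1 − (−3)/(−11) = 8/11.
p(8/11) = −126/1331, p'(8/11) = −1238/121, so u₂ = (8/11) − (−126/1331)/(−1238/121) = 4889/6809.

u₁ = 8/11, u₂ = 4889/6809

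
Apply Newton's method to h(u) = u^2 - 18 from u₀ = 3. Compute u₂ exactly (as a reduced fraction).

17/4

h'(u) = 2u.
h(3) = -9, h'(3) = 6, so u₁ = 3 - (-9)/6 = 9/2.
h(9/2) = 9/4, h'(9/2) = 9, so u₂ = (9/2) - (9/4)/9 = 17/4.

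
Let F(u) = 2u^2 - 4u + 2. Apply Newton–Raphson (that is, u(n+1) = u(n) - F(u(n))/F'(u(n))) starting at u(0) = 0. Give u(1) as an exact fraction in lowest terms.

1/2

F'(u) = 4u - 4.
F(0) = 2, F'(0) = -4, so u(1) = 0 - 2/(-4) = 1/2.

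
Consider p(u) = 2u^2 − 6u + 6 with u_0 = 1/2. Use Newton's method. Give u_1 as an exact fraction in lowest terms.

11/8

p'(u) = 4u − 6.
p(1/2) = 7/2, p'(1/2) = −4, so u_1 = (1/2) − (7/2)/(−4) = 11/8.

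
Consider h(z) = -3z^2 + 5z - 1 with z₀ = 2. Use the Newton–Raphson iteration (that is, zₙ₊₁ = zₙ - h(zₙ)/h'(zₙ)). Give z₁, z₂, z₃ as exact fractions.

h'(z) = -6z + 5.
h(2) = -3, h'(2) = -7, so z₁ = 2 - (-3)/(-7) = 11/7.
h(11/7) = -27/49, h'(11/7) = -31/7, so z₂ = (11/7) - (-27/49)/(-31/7) = 314/217.
h(314/217) = -2187/47089, h'(314/217) = -799/217, so z₃ = (314/217) - (-2187/47089)/(-799/217) = 248699/173383.

z₁ = 11/7, z₂ = 314/217, z₃ = 248699/173383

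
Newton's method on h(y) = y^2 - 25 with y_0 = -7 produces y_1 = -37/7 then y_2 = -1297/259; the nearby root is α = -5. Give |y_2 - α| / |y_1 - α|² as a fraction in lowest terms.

7/74

y_1 - α = -37/7 - (-5) = -37/7 + 5 = -2/7, so |y_1 - α| = 2/7.
y_2 - α = -1297/259 - (-5) = -1297/259 + 5 = -2/259, so |y_2 - α| = 2/259.
|y_1 - α|² = 4/49.
Ratio = (2/259) / (4/49) = 7/74.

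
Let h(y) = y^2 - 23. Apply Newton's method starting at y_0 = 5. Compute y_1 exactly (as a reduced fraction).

24/5

h'(y) = 2y.
h(5) = 2, h'(5) = 10, so y_1 = 5 - 2/10 = 24/5.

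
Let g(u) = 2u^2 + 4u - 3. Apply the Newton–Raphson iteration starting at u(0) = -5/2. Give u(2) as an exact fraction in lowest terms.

-1177/456

g'(u) = 4u + 4.
g(-5/2) = -1/2, g'(-5/2) = -6, so u(1) = (-5/2) - (-1/2)/(-6) = -31/12.
g(-31/12) = 1/72, g'(-31/12) = -19/3, so u(2) = (-31/12) - (1/72)/(-19/3) = -1177/456.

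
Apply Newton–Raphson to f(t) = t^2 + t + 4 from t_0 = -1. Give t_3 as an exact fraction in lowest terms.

f'(t) = 2t + 1.
f(-1) = 4, f'(-1) = -1, so t_1 = (-1) - 4/(-1) = 3.
f(3) = 16, f'(3) = 7, so t_2 = 3 - 16/7 = 5/7.
f(5/7) = 256/49, f'(5/7) = 17/7, so t_3 = (5/7) - (256/49)/(17/7) = -171/119.

-171/119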